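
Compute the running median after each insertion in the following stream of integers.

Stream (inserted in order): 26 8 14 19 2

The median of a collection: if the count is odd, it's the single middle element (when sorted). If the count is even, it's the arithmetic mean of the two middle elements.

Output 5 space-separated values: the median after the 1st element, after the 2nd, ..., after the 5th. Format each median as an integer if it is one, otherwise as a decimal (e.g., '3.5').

Answer: 26 17 14 16.5 14

Derivation:
Step 1: insert 26 -> lo=[26] (size 1, max 26) hi=[] (size 0) -> median=26
Step 2: insert 8 -> lo=[8] (size 1, max 8) hi=[26] (size 1, min 26) -> median=17
Step 3: insert 14 -> lo=[8, 14] (size 2, max 14) hi=[26] (size 1, min 26) -> median=14
Step 4: insert 19 -> lo=[8, 14] (size 2, max 14) hi=[19, 26] (size 2, min 19) -> median=16.5
Step 5: insert 2 -> lo=[2, 8, 14] (size 3, max 14) hi=[19, 26] (size 2, min 19) -> median=14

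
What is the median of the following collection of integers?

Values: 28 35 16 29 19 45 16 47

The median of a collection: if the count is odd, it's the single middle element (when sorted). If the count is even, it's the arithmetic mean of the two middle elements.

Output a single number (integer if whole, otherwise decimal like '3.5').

Answer: 28.5

Derivation:
Step 1: insert 28 -> lo=[28] (size 1, max 28) hi=[] (size 0) -> median=28
Step 2: insert 35 -> lo=[28] (size 1, max 28) hi=[35] (size 1, min 35) -> median=31.5
Step 3: insert 16 -> lo=[16, 28] (size 2, max 28) hi=[35] (size 1, min 35) -> median=28
Step 4: insert 29 -> lo=[16, 28] (size 2, max 28) hi=[29, 35] (size 2, min 29) -> median=28.5
Step 5: insert 19 -> lo=[16, 19, 28] (size 3, max 28) hi=[29, 35] (size 2, min 29) -> median=28
Step 6: insert 45 -> lo=[16, 19, 28] (size 3, max 28) hi=[29, 35, 45] (size 3, min 29) -> median=28.5
Step 7: insert 16 -> lo=[16, 16, 19, 28] (size 4, max 28) hi=[29, 35, 45] (size 3, min 29) -> median=28
Step 8: insert 47 -> lo=[16, 16, 19, 28] (size 4, max 28) hi=[29, 35, 45, 47] (size 4, min 29) -> median=28.5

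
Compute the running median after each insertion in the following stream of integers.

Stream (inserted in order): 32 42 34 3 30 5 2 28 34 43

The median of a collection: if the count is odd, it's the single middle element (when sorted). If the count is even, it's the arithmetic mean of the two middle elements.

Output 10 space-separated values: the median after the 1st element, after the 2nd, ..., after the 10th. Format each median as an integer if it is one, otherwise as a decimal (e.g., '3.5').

Step 1: insert 32 -> lo=[32] (size 1, max 32) hi=[] (size 0) -> median=32
Step 2: insert 42 -> lo=[32] (size 1, max 32) hi=[42] (size 1, min 42) -> median=37
Step 3: insert 34 -> lo=[32, 34] (size 2, max 34) hi=[42] (size 1, min 42) -> median=34
Step 4: insert 3 -> lo=[3, 32] (size 2, max 32) hi=[34, 42] (size 2, min 34) -> median=33
Step 5: insert 30 -> lo=[3, 30, 32] (size 3, max 32) hi=[34, 42] (size 2, min 34) -> median=32
Step 6: insert 5 -> lo=[3, 5, 30] (size 3, max 30) hi=[32, 34, 42] (size 3, min 32) -> median=31
Step 7: insert 2 -> lo=[2, 3, 5, 30] (size 4, max 30) hi=[32, 34, 42] (size 3, min 32) -> median=30
Step 8: insert 28 -> lo=[2, 3, 5, 28] (size 4, max 28) hi=[30, 32, 34, 42] (size 4, min 30) -> median=29
Step 9: insert 34 -> lo=[2, 3, 5, 28, 30] (size 5, max 30) hi=[32, 34, 34, 42] (size 4, min 32) -> median=30
Step 10: insert 43 -> lo=[2, 3, 5, 28, 30] (size 5, max 30) hi=[32, 34, 34, 42, 43] (size 5, min 32) -> median=31

Answer: 32 37 34 33 32 31 30 29 30 31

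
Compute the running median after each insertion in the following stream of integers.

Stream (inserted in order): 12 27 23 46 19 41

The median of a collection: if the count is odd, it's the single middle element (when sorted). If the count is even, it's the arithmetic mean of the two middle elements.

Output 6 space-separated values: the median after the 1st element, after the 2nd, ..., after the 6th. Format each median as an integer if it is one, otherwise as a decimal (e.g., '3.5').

Step 1: insert 12 -> lo=[12] (size 1, max 12) hi=[] (size 0) -> median=12
Step 2: insert 27 -> lo=[12] (size 1, max 12) hi=[27] (size 1, min 27) -> median=19.5
Step 3: insert 23 -> lo=[12, 23] (size 2, max 23) hi=[27] (size 1, min 27) -> median=23
Step 4: insert 46 -> lo=[12, 23] (size 2, max 23) hi=[27, 46] (size 2, min 27) -> median=25
Step 5: insert 19 -> lo=[12, 19, 23] (size 3, max 23) hi=[27, 46] (size 2, min 27) -> median=23
Step 6: insert 41 -> lo=[12, 19, 23] (size 3, max 23) hi=[27, 41, 46] (size 3, min 27) -> median=25

Answer: 12 19.5 23 25 23 25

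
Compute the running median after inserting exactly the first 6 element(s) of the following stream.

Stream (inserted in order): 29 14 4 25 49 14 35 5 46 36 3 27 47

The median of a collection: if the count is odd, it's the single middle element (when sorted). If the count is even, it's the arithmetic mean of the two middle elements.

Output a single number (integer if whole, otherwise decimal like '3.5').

Answer: 19.5

Derivation:
Step 1: insert 29 -> lo=[29] (size 1, max 29) hi=[] (size 0) -> median=29
Step 2: insert 14 -> lo=[14] (size 1, max 14) hi=[29] (size 1, min 29) -> median=21.5
Step 3: insert 4 -> lo=[4, 14] (size 2, max 14) hi=[29] (size 1, min 29) -> median=14
Step 4: insert 25 -> lo=[4, 14] (size 2, max 14) hi=[25, 29] (size 2, min 25) -> median=19.5
Step 5: insert 49 -> lo=[4, 14, 25] (size 3, max 25) hi=[29, 49] (size 2, min 29) -> median=25
Step 6: insert 14 -> lo=[4, 14, 14] (size 3, max 14) hi=[25, 29, 49] (size 3, min 25) -> median=19.5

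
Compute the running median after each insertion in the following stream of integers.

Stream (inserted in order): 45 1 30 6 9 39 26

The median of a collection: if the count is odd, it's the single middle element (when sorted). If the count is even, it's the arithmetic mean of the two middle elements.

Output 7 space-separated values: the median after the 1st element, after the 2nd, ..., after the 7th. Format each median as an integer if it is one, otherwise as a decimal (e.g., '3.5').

Step 1: insert 45 -> lo=[45] (size 1, max 45) hi=[] (size 0) -> median=45
Step 2: insert 1 -> lo=[1] (size 1, max 1) hi=[45] (size 1, min 45) -> median=23
Step 3: insert 30 -> lo=[1, 30] (size 2, max 30) hi=[45] (size 1, min 45) -> median=30
Step 4: insert 6 -> lo=[1, 6] (size 2, max 6) hi=[30, 45] (size 2, min 30) -> median=18
Step 5: insert 9 -> lo=[1, 6, 9] (size 3, max 9) hi=[30, 45] (size 2, min 30) -> median=9
Step 6: insert 39 -> lo=[1, 6, 9] (size 3, max 9) hi=[30, 39, 45] (size 3, min 30) -> median=19.5
Step 7: insert 26 -> lo=[1, 6, 9, 26] (size 4, max 26) hi=[30, 39, 45] (size 3, min 30) -> median=26

Answer: 45 23 30 18 9 19.5 26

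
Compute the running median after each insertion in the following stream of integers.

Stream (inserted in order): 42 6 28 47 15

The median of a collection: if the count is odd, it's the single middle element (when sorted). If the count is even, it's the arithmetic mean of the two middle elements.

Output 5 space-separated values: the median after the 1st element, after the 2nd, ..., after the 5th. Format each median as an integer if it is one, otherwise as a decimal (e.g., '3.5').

Answer: 42 24 28 35 28

Derivation:
Step 1: insert 42 -> lo=[42] (size 1, max 42) hi=[] (size 0) -> median=42
Step 2: insert 6 -> lo=[6] (size 1, max 6) hi=[42] (size 1, min 42) -> median=24
Step 3: insert 28 -> lo=[6, 28] (size 2, max 28) hi=[42] (size 1, min 42) -> median=28
Step 4: insert 47 -> lo=[6, 28] (size 2, max 28) hi=[42, 47] (size 2, min 42) -> median=35
Step 5: insert 15 -> lo=[6, 15, 28] (size 3, max 28) hi=[42, 47] (size 2, min 42) -> median=28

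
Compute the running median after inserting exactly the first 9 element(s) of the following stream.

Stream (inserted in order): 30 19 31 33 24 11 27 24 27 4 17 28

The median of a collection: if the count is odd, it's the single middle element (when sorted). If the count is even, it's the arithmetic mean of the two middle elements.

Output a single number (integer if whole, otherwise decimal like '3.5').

Answer: 27

Derivation:
Step 1: insert 30 -> lo=[30] (size 1, max 30) hi=[] (size 0) -> median=30
Step 2: insert 19 -> lo=[19] (size 1, max 19) hi=[30] (size 1, min 30) -> median=24.5
Step 3: insert 31 -> lo=[19, 30] (size 2, max 30) hi=[31] (size 1, min 31) -> median=30
Step 4: insert 33 -> lo=[19, 30] (size 2, max 30) hi=[31, 33] (size 2, min 31) -> median=30.5
Step 5: insert 24 -> lo=[19, 24, 30] (size 3, max 30) hi=[31, 33] (size 2, min 31) -> median=30
Step 6: insert 11 -> lo=[11, 19, 24] (size 3, max 24) hi=[30, 31, 33] (size 3, min 30) -> median=27
Step 7: insert 27 -> lo=[11, 19, 24, 27] (size 4, max 27) hi=[30, 31, 33] (size 3, min 30) -> median=27
Step 8: insert 24 -> lo=[11, 19, 24, 24] (size 4, max 24) hi=[27, 30, 31, 33] (size 4, min 27) -> median=25.5
Step 9: insert 27 -> lo=[11, 19, 24, 24, 27] (size 5, max 27) hi=[27, 30, 31, 33] (size 4, min 27) -> median=27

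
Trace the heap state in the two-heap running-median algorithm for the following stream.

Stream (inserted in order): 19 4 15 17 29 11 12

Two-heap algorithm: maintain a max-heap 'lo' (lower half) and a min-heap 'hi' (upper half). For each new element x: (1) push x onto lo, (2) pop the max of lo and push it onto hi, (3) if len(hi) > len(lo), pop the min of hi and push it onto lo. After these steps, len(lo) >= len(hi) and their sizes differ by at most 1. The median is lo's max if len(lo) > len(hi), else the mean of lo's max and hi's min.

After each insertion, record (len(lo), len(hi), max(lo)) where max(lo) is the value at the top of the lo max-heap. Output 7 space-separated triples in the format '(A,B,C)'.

Step 1: insert 19 -> lo=[19] hi=[] -> (len(lo)=1, len(hi)=0, max(lo)=19)
Step 2: insert 4 -> lo=[4] hi=[19] -> (len(lo)=1, len(hi)=1, max(lo)=4)
Step 3: insert 15 -> lo=[4, 15] hi=[19] -> (len(lo)=2, len(hi)=1, max(lo)=15)
Step 4: insert 17 -> lo=[4, 15] hi=[17, 19] -> (len(lo)=2, len(hi)=2, max(lo)=15)
Step 5: insert 29 -> lo=[4, 15, 17] hi=[19, 29] -> (len(lo)=3, len(hi)=2, max(lo)=17)
Step 6: insert 11 -> lo=[4, 11, 15] hi=[17, 19, 29] -> (len(lo)=3, len(hi)=3, max(lo)=15)
Step 7: insert 12 -> lo=[4, 11, 12, 15] hi=[17, 19, 29] -> (len(lo)=4, len(hi)=3, max(lo)=15)

Answer: (1,0,19) (1,1,4) (2,1,15) (2,2,15) (3,2,17) (3,3,15) (4,3,15)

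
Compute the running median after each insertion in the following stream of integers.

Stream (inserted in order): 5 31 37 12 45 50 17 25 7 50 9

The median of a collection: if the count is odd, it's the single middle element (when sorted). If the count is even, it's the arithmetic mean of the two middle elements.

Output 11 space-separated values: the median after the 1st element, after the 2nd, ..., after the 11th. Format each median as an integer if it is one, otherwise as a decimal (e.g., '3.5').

Step 1: insert 5 -> lo=[5] (size 1, max 5) hi=[] (size 0) -> median=5
Step 2: insert 31 -> lo=[5] (size 1, max 5) hi=[31] (size 1, min 31) -> median=18
Step 3: insert 37 -> lo=[5, 31] (size 2, max 31) hi=[37] (size 1, min 37) -> median=31
Step 4: insert 12 -> lo=[5, 12] (size 2, max 12) hi=[31, 37] (size 2, min 31) -> median=21.5
Step 5: insert 45 -> lo=[5, 12, 31] (size 3, max 31) hi=[37, 45] (size 2, min 37) -> median=31
Step 6: insert 50 -> lo=[5, 12, 31] (size 3, max 31) hi=[37, 45, 50] (size 3, min 37) -> median=34
Step 7: insert 17 -> lo=[5, 12, 17, 31] (size 4, max 31) hi=[37, 45, 50] (size 3, min 37) -> median=31
Step 8: insert 25 -> lo=[5, 12, 17, 25] (size 4, max 25) hi=[31, 37, 45, 50] (size 4, min 31) -> median=28
Step 9: insert 7 -> lo=[5, 7, 12, 17, 25] (size 5, max 25) hi=[31, 37, 45, 50] (size 4, min 31) -> median=25
Step 10: insert 50 -> lo=[5, 7, 12, 17, 25] (size 5, max 25) hi=[31, 37, 45, 50, 50] (size 5, min 31) -> median=28
Step 11: insert 9 -> lo=[5, 7, 9, 12, 17, 25] (size 6, max 25) hi=[31, 37, 45, 50, 50] (size 5, min 31) -> median=25

Answer: 5 18 31 21.5 31 34 31 28 25 28 25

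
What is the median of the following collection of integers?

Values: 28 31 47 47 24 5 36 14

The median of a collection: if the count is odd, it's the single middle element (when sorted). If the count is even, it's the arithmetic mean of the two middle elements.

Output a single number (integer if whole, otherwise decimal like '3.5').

Answer: 29.5

Derivation:
Step 1: insert 28 -> lo=[28] (size 1, max 28) hi=[] (size 0) -> median=28
Step 2: insert 31 -> lo=[28] (size 1, max 28) hi=[31] (size 1, min 31) -> median=29.5
Step 3: insert 47 -> lo=[28, 31] (size 2, max 31) hi=[47] (size 1, min 47) -> median=31
Step 4: insert 47 -> lo=[28, 31] (size 2, max 31) hi=[47, 47] (size 2, min 47) -> median=39
Step 5: insert 24 -> lo=[24, 28, 31] (size 3, max 31) hi=[47, 47] (size 2, min 47) -> median=31
Step 6: insert 5 -> lo=[5, 24, 28] (size 3, max 28) hi=[31, 47, 47] (size 3, min 31) -> median=29.5
Step 7: insert 36 -> lo=[5, 24, 28, 31] (size 4, max 31) hi=[36, 47, 47] (size 3, min 36) -> median=31
Step 8: insert 14 -> lo=[5, 14, 24, 28] (size 4, max 28) hi=[31, 36, 47, 47] (size 4, min 31) -> median=29.5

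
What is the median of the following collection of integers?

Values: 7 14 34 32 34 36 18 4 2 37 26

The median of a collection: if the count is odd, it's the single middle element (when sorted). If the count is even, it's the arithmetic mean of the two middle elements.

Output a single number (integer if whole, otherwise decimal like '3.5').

Answer: 26

Derivation:
Step 1: insert 7 -> lo=[7] (size 1, max 7) hi=[] (size 0) -> median=7
Step 2: insert 14 -> lo=[7] (size 1, max 7) hi=[14] (size 1, min 14) -> median=10.5
Step 3: insert 34 -> lo=[7, 14] (size 2, max 14) hi=[34] (size 1, min 34) -> median=14
Step 4: insert 32 -> lo=[7, 14] (size 2, max 14) hi=[32, 34] (size 2, min 32) -> median=23
Step 5: insert 34 -> lo=[7, 14, 32] (size 3, max 32) hi=[34, 34] (size 2, min 34) -> median=32
Step 6: insert 36 -> lo=[7, 14, 32] (size 3, max 32) hi=[34, 34, 36] (size 3, min 34) -> median=33
Step 7: insert 18 -> lo=[7, 14, 18, 32] (size 4, max 32) hi=[34, 34, 36] (size 3, min 34) -> median=32
Step 8: insert 4 -> lo=[4, 7, 14, 18] (size 4, max 18) hi=[32, 34, 34, 36] (size 4, min 32) -> median=25
Step 9: insert 2 -> lo=[2, 4, 7, 14, 18] (size 5, max 18) hi=[32, 34, 34, 36] (size 4, min 32) -> median=18
Step 10: insert 37 -> lo=[2, 4, 7, 14, 18] (size 5, max 18) hi=[32, 34, 34, 36, 37] (size 5, min 32) -> median=25
Step 11: insert 26 -> lo=[2, 4, 7, 14, 18, 26] (size 6, max 26) hi=[32, 34, 34, 36, 37] (size 5, min 32) -> median=26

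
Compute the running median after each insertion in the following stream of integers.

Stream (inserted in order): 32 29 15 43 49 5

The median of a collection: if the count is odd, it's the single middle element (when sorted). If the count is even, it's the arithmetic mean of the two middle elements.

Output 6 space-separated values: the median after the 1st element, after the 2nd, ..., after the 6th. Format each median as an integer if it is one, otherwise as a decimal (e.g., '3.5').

Answer: 32 30.5 29 30.5 32 30.5

Derivation:
Step 1: insert 32 -> lo=[32] (size 1, max 32) hi=[] (size 0) -> median=32
Step 2: insert 29 -> lo=[29] (size 1, max 29) hi=[32] (size 1, min 32) -> median=30.5
Step 3: insert 15 -> lo=[15, 29] (size 2, max 29) hi=[32] (size 1, min 32) -> median=29
Step 4: insert 43 -> lo=[15, 29] (size 2, max 29) hi=[32, 43] (size 2, min 32) -> median=30.5
Step 5: insert 49 -> lo=[15, 29, 32] (size 3, max 32) hi=[43, 49] (size 2, min 43) -> median=32
Step 6: insert 5 -> lo=[5, 15, 29] (size 3, max 29) hi=[32, 43, 49] (size 3, min 32) -> median=30.5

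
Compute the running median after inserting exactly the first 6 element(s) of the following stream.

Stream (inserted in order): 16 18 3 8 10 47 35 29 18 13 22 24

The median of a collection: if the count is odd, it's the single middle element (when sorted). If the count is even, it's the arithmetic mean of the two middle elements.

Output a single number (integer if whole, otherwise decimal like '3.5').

Step 1: insert 16 -> lo=[16] (size 1, max 16) hi=[] (size 0) -> median=16
Step 2: insert 18 -> lo=[16] (size 1, max 16) hi=[18] (size 1, min 18) -> median=17
Step 3: insert 3 -> lo=[3, 16] (size 2, max 16) hi=[18] (size 1, min 18) -> median=16
Step 4: insert 8 -> lo=[3, 8] (size 2, max 8) hi=[16, 18] (size 2, min 16) -> median=12
Step 5: insert 10 -> lo=[3, 8, 10] (size 3, max 10) hi=[16, 18] (size 2, min 16) -> median=10
Step 6: insert 47 -> lo=[3, 8, 10] (size 3, max 10) hi=[16, 18, 47] (size 3, min 16) -> median=13

Answer: 13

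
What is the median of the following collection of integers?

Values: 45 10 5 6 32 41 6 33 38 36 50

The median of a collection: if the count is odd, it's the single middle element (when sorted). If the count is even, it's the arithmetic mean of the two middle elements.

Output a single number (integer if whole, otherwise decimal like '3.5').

Step 1: insert 45 -> lo=[45] (size 1, max 45) hi=[] (size 0) -> median=45
Step 2: insert 10 -> lo=[10] (size 1, max 10) hi=[45] (size 1, min 45) -> median=27.5
Step 3: insert 5 -> lo=[5, 10] (size 2, max 10) hi=[45] (size 1, min 45) -> median=10
Step 4: insert 6 -> lo=[5, 6] (size 2, max 6) hi=[10, 45] (size 2, min 10) -> median=8
Step 5: insert 32 -> lo=[5, 6, 10] (size 3, max 10) hi=[32, 45] (size 2, min 32) -> median=10
Step 6: insert 41 -> lo=[5, 6, 10] (size 3, max 10) hi=[32, 41, 45] (size 3, min 32) -> median=21
Step 7: insert 6 -> lo=[5, 6, 6, 10] (size 4, max 10) hi=[32, 41, 45] (size 3, min 32) -> median=10
Step 8: insert 33 -> lo=[5, 6, 6, 10] (size 4, max 10) hi=[32, 33, 41, 45] (size 4, min 32) -> median=21
Step 9: insert 38 -> lo=[5, 6, 6, 10, 32] (size 5, max 32) hi=[33, 38, 41, 45] (size 4, min 33) -> median=32
Step 10: insert 36 -> lo=[5, 6, 6, 10, 32] (size 5, max 32) hi=[33, 36, 38, 41, 45] (size 5, min 33) -> median=32.5
Step 11: insert 50 -> lo=[5, 6, 6, 10, 32, 33] (size 6, max 33) hi=[36, 38, 41, 45, 50] (size 5, min 36) -> median=33

Answer: 33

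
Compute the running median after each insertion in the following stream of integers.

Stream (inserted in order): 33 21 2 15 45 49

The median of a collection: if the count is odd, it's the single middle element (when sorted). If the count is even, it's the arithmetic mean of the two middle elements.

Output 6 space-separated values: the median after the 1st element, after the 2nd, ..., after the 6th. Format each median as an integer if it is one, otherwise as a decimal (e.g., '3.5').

Answer: 33 27 21 18 21 27

Derivation:
Step 1: insert 33 -> lo=[33] (size 1, max 33) hi=[] (size 0) -> median=33
Step 2: insert 21 -> lo=[21] (size 1, max 21) hi=[33] (size 1, min 33) -> median=27
Step 3: insert 2 -> lo=[2, 21] (size 2, max 21) hi=[33] (size 1, min 33) -> median=21
Step 4: insert 15 -> lo=[2, 15] (size 2, max 15) hi=[21, 33] (size 2, min 21) -> median=18
Step 5: insert 45 -> lo=[2, 15, 21] (size 3, max 21) hi=[33, 45] (size 2, min 33) -> median=21
Step 6: insert 49 -> lo=[2, 15, 21] (size 3, max 21) hi=[33, 45, 49] (size 3, min 33) -> median=27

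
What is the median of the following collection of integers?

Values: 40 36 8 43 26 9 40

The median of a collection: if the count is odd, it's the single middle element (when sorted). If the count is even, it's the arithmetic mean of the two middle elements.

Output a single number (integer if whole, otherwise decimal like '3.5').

Answer: 36

Derivation:
Step 1: insert 40 -> lo=[40] (size 1, max 40) hi=[] (size 0) -> median=40
Step 2: insert 36 -> lo=[36] (size 1, max 36) hi=[40] (size 1, min 40) -> median=38
Step 3: insert 8 -> lo=[8, 36] (size 2, max 36) hi=[40] (size 1, min 40) -> median=36
Step 4: insert 43 -> lo=[8, 36] (size 2, max 36) hi=[40, 43] (size 2, min 40) -> median=38
Step 5: insert 26 -> lo=[8, 26, 36] (size 3, max 36) hi=[40, 43] (size 2, min 40) -> median=36
Step 6: insert 9 -> lo=[8, 9, 26] (size 3, max 26) hi=[36, 40, 43] (size 3, min 36) -> median=31
Step 7: insert 40 -> lo=[8, 9, 26, 36] (size 4, max 36) hi=[40, 40, 43] (size 3, min 40) -> median=36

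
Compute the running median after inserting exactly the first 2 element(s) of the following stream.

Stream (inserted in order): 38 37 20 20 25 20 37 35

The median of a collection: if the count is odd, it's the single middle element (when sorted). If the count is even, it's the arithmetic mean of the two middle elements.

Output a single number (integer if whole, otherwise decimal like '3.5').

Answer: 37.5

Derivation:
Step 1: insert 38 -> lo=[38] (size 1, max 38) hi=[] (size 0) -> median=38
Step 2: insert 37 -> lo=[37] (size 1, max 37) hi=[38] (size 1, min 38) -> median=37.5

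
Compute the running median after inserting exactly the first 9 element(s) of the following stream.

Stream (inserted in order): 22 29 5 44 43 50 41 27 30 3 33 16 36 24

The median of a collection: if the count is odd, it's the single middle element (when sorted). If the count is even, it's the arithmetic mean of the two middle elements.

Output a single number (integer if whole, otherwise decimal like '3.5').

Step 1: insert 22 -> lo=[22] (size 1, max 22) hi=[] (size 0) -> median=22
Step 2: insert 29 -> lo=[22] (size 1, max 22) hi=[29] (size 1, min 29) -> median=25.5
Step 3: insert 5 -> lo=[5, 22] (size 2, max 22) hi=[29] (size 1, min 29) -> median=22
Step 4: insert 44 -> lo=[5, 22] (size 2, max 22) hi=[29, 44] (size 2, min 29) -> median=25.5
Step 5: insert 43 -> lo=[5, 22, 29] (size 3, max 29) hi=[43, 44] (size 2, min 43) -> median=29
Step 6: insert 50 -> lo=[5, 22, 29] (size 3, max 29) hi=[43, 44, 50] (size 3, min 43) -> median=36
Step 7: insert 41 -> lo=[5, 22, 29, 41] (size 4, max 41) hi=[43, 44, 50] (size 3, min 43) -> median=41
Step 8: insert 27 -> lo=[5, 22, 27, 29] (size 4, max 29) hi=[41, 43, 44, 50] (size 4, min 41) -> median=35
Step 9: insert 30 -> lo=[5, 22, 27, 29, 30] (size 5, max 30) hi=[41, 43, 44, 50] (size 4, min 41) -> median=30

Answer: 30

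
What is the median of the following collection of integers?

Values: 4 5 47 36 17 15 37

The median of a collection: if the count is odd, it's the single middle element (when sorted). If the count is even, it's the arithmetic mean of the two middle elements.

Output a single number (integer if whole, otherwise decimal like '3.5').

Answer: 17

Derivation:
Step 1: insert 4 -> lo=[4] (size 1, max 4) hi=[] (size 0) -> median=4
Step 2: insert 5 -> lo=[4] (size 1, max 4) hi=[5] (size 1, min 5) -> median=4.5
Step 3: insert 47 -> lo=[4, 5] (size 2, max 5) hi=[47] (size 1, min 47) -> median=5
Step 4: insert 36 -> lo=[4, 5] (size 2, max 5) hi=[36, 47] (size 2, min 36) -> median=20.5
Step 5: insert 17 -> lo=[4, 5, 17] (size 3, max 17) hi=[36, 47] (size 2, min 36) -> median=17
Step 6: insert 15 -> lo=[4, 5, 15] (size 3, max 15) hi=[17, 36, 47] (size 3, min 17) -> median=16
Step 7: insert 37 -> lo=[4, 5, 15, 17] (size 4, max 17) hi=[36, 37, 47] (size 3, min 36) -> median=17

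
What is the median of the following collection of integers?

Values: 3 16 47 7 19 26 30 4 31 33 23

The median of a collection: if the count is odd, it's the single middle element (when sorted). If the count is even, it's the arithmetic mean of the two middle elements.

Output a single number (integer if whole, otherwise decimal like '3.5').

Answer: 23

Derivation:
Step 1: insert 3 -> lo=[3] (size 1, max 3) hi=[] (size 0) -> median=3
Step 2: insert 16 -> lo=[3] (size 1, max 3) hi=[16] (size 1, min 16) -> median=9.5
Step 3: insert 47 -> lo=[3, 16] (size 2, max 16) hi=[47] (size 1, min 47) -> median=16
Step 4: insert 7 -> lo=[3, 7] (size 2, max 7) hi=[16, 47] (size 2, min 16) -> median=11.5
Step 5: insert 19 -> lo=[3, 7, 16] (size 3, max 16) hi=[19, 47] (size 2, min 19) -> median=16
Step 6: insert 26 -> lo=[3, 7, 16] (size 3, max 16) hi=[19, 26, 47] (size 3, min 19) -> median=17.5
Step 7: insert 30 -> lo=[3, 7, 16, 19] (size 4, max 19) hi=[26, 30, 47] (size 3, min 26) -> median=19
Step 8: insert 4 -> lo=[3, 4, 7, 16] (size 4, max 16) hi=[19, 26, 30, 47] (size 4, min 19) -> median=17.5
Step 9: insert 31 -> lo=[3, 4, 7, 16, 19] (size 5, max 19) hi=[26, 30, 31, 47] (size 4, min 26) -> median=19
Step 10: insert 33 -> lo=[3, 4, 7, 16, 19] (size 5, max 19) hi=[26, 30, 31, 33, 47] (size 5, min 26) -> median=22.5
Step 11: insert 23 -> lo=[3, 4, 7, 16, 19, 23] (size 6, max 23) hi=[26, 30, 31, 33, 47] (size 5, min 26) -> median=23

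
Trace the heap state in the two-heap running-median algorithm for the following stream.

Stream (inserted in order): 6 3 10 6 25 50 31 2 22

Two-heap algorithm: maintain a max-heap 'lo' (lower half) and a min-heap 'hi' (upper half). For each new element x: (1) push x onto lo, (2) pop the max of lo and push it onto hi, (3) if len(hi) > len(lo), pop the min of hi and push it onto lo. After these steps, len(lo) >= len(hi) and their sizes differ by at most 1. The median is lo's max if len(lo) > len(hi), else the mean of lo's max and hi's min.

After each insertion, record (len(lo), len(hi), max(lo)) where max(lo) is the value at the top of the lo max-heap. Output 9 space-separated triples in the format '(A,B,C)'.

Answer: (1,0,6) (1,1,3) (2,1,6) (2,2,6) (3,2,6) (3,3,6) (4,3,10) (4,4,6) (5,4,10)

Derivation:
Step 1: insert 6 -> lo=[6] hi=[] -> (len(lo)=1, len(hi)=0, max(lo)=6)
Step 2: insert 3 -> lo=[3] hi=[6] -> (len(lo)=1, len(hi)=1, max(lo)=3)
Step 3: insert 10 -> lo=[3, 6] hi=[10] -> (len(lo)=2, len(hi)=1, max(lo)=6)
Step 4: insert 6 -> lo=[3, 6] hi=[6, 10] -> (len(lo)=2, len(hi)=2, max(lo)=6)
Step 5: insert 25 -> lo=[3, 6, 6] hi=[10, 25] -> (len(lo)=3, len(hi)=2, max(lo)=6)
Step 6: insert 50 -> lo=[3, 6, 6] hi=[10, 25, 50] -> (len(lo)=3, len(hi)=3, max(lo)=6)
Step 7: insert 31 -> lo=[3, 6, 6, 10] hi=[25, 31, 50] -> (len(lo)=4, len(hi)=3, max(lo)=10)
Step 8: insert 2 -> lo=[2, 3, 6, 6] hi=[10, 25, 31, 50] -> (len(lo)=4, len(hi)=4, max(lo)=6)
Step 9: insert 22 -> lo=[2, 3, 6, 6, 10] hi=[22, 25, 31, 50] -> (len(lo)=5, len(hi)=4, max(lo)=10)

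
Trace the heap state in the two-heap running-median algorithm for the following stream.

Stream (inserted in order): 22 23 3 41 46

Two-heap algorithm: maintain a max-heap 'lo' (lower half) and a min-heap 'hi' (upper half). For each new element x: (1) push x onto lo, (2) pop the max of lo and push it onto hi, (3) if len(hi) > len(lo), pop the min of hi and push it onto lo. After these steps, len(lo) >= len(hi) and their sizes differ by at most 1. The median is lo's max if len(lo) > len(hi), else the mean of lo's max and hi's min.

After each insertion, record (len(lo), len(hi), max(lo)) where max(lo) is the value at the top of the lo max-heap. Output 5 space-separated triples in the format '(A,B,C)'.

Step 1: insert 22 -> lo=[22] hi=[] -> (len(lo)=1, len(hi)=0, max(lo)=22)
Step 2: insert 23 -> lo=[22] hi=[23] -> (len(lo)=1, len(hi)=1, max(lo)=22)
Step 3: insert 3 -> lo=[3, 22] hi=[23] -> (len(lo)=2, len(hi)=1, max(lo)=22)
Step 4: insert 41 -> lo=[3, 22] hi=[23, 41] -> (len(lo)=2, len(hi)=2, max(lo)=22)
Step 5: insert 46 -> lo=[3, 22, 23] hi=[41, 46] -> (len(lo)=3, len(hi)=2, max(lo)=23)

Answer: (1,0,22) (1,1,22) (2,1,22) (2,2,22) (3,2,23)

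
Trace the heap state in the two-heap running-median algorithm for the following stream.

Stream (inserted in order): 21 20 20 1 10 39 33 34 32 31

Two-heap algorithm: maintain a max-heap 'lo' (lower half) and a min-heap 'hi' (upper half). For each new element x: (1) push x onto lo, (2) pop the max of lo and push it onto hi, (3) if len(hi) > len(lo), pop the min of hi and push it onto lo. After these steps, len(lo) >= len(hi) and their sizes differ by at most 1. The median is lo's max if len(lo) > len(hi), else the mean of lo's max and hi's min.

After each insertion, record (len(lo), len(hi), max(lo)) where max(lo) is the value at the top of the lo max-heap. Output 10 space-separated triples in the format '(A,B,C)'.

Step 1: insert 21 -> lo=[21] hi=[] -> (len(lo)=1, len(hi)=0, max(lo)=21)
Step 2: insert 20 -> lo=[20] hi=[21] -> (len(lo)=1, len(hi)=1, max(lo)=20)
Step 3: insert 20 -> lo=[20, 20] hi=[21] -> (len(lo)=2, len(hi)=1, max(lo)=20)
Step 4: insert 1 -> lo=[1, 20] hi=[20, 21] -> (len(lo)=2, len(hi)=2, max(lo)=20)
Step 5: insert 10 -> lo=[1, 10, 20] hi=[20, 21] -> (len(lo)=3, len(hi)=2, max(lo)=20)
Step 6: insert 39 -> lo=[1, 10, 20] hi=[20, 21, 39] -> (len(lo)=3, len(hi)=3, max(lo)=20)
Step 7: insert 33 -> lo=[1, 10, 20, 20] hi=[21, 33, 39] -> (len(lo)=4, len(hi)=3, max(lo)=20)
Step 8: insert 34 -> lo=[1, 10, 20, 20] hi=[21, 33, 34, 39] -> (len(lo)=4, len(hi)=4, max(lo)=20)
Step 9: insert 32 -> lo=[1, 10, 20, 20, 21] hi=[32, 33, 34, 39] -> (len(lo)=5, len(hi)=4, max(lo)=21)
Step 10: insert 31 -> lo=[1, 10, 20, 20, 21] hi=[31, 32, 33, 34, 39] -> (len(lo)=5, len(hi)=5, max(lo)=21)

Answer: (1,0,21) (1,1,20) (2,1,20) (2,2,20) (3,2,20) (3,3,20) (4,3,20) (4,4,20) (5,4,21) (5,5,21)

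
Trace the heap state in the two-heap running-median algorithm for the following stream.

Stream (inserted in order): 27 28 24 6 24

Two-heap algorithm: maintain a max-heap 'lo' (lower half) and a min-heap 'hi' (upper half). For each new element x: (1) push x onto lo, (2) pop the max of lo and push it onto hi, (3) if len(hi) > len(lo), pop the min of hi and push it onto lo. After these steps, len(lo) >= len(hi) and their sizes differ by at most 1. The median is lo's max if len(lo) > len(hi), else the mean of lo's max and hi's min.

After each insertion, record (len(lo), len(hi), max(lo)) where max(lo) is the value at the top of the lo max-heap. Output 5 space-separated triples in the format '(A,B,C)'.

Step 1: insert 27 -> lo=[27] hi=[] -> (len(lo)=1, len(hi)=0, max(lo)=27)
Step 2: insert 28 -> lo=[27] hi=[28] -> (len(lo)=1, len(hi)=1, max(lo)=27)
Step 3: insert 24 -> lo=[24, 27] hi=[28] -> (len(lo)=2, len(hi)=1, max(lo)=27)
Step 4: insert 6 -> lo=[6, 24] hi=[27, 28] -> (len(lo)=2, len(hi)=2, max(lo)=24)
Step 5: insert 24 -> lo=[6, 24, 24] hi=[27, 28] -> (len(lo)=3, len(hi)=2, max(lo)=24)

Answer: (1,0,27) (1,1,27) (2,1,27) (2,2,24) (3,2,24)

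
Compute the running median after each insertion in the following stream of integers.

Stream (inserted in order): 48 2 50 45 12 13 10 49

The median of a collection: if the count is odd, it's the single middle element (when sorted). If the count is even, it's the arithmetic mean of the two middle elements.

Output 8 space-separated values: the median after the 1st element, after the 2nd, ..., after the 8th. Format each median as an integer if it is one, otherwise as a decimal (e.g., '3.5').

Step 1: insert 48 -> lo=[48] (size 1, max 48) hi=[] (size 0) -> median=48
Step 2: insert 2 -> lo=[2] (size 1, max 2) hi=[48] (size 1, min 48) -> median=25
Step 3: insert 50 -> lo=[2, 48] (size 2, max 48) hi=[50] (size 1, min 50) -> median=48
Step 4: insert 45 -> lo=[2, 45] (size 2, max 45) hi=[48, 50] (size 2, min 48) -> median=46.5
Step 5: insert 12 -> lo=[2, 12, 45] (size 3, max 45) hi=[48, 50] (size 2, min 48) -> median=45
Step 6: insert 13 -> lo=[2, 12, 13] (size 3, max 13) hi=[45, 48, 50] (size 3, min 45) -> median=29
Step 7: insert 10 -> lo=[2, 10, 12, 13] (size 4, max 13) hi=[45, 48, 50] (size 3, min 45) -> median=13
Step 8: insert 49 -> lo=[2, 10, 12, 13] (size 4, max 13) hi=[45, 48, 49, 50] (size 4, min 45) -> median=29

Answer: 48 25 48 46.5 45 29 13 29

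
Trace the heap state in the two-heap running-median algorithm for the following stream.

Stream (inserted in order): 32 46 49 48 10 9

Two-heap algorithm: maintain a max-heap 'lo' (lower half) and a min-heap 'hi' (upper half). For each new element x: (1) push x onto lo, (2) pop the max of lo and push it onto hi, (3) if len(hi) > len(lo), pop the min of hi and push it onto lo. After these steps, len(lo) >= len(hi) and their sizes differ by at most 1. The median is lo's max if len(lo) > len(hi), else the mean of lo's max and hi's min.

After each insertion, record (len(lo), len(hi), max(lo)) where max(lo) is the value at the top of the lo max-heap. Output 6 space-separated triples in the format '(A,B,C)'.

Step 1: insert 32 -> lo=[32] hi=[] -> (len(lo)=1, len(hi)=0, max(lo)=32)
Step 2: insert 46 -> lo=[32] hi=[46] -> (len(lo)=1, len(hi)=1, max(lo)=32)
Step 3: insert 49 -> lo=[32, 46] hi=[49] -> (len(lo)=2, len(hi)=1, max(lo)=46)
Step 4: insert 48 -> lo=[32, 46] hi=[48, 49] -> (len(lo)=2, len(hi)=2, max(lo)=46)
Step 5: insert 10 -> lo=[10, 32, 46] hi=[48, 49] -> (len(lo)=3, len(hi)=2, max(lo)=46)
Step 6: insert 9 -> lo=[9, 10, 32] hi=[46, 48, 49] -> (len(lo)=3, len(hi)=3, max(lo)=32)

Answer: (1,0,32) (1,1,32) (2,1,46) (2,2,46) (3,2,46) (3,3,32)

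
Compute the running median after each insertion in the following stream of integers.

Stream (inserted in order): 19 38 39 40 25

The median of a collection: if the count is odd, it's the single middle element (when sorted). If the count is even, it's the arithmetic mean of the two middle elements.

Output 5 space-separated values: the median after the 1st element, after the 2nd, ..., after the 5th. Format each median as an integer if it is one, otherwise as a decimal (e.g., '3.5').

Answer: 19 28.5 38 38.5 38

Derivation:
Step 1: insert 19 -> lo=[19] (size 1, max 19) hi=[] (size 0) -> median=19
Step 2: insert 38 -> lo=[19] (size 1, max 19) hi=[38] (size 1, min 38) -> median=28.5
Step 3: insert 39 -> lo=[19, 38] (size 2, max 38) hi=[39] (size 1, min 39) -> median=38
Step 4: insert 40 -> lo=[19, 38] (size 2, max 38) hi=[39, 40] (size 2, min 39) -> median=38.5
Step 5: insert 25 -> lo=[19, 25, 38] (size 3, max 38) hi=[39, 40] (size 2, min 39) -> median=38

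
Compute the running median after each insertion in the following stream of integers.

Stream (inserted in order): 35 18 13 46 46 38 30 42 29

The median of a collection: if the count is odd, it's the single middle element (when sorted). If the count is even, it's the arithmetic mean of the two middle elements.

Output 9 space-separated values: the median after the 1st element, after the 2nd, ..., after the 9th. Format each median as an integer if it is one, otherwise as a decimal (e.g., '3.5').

Step 1: insert 35 -> lo=[35] (size 1, max 35) hi=[] (size 0) -> median=35
Step 2: insert 18 -> lo=[18] (size 1, max 18) hi=[35] (size 1, min 35) -> median=26.5
Step 3: insert 13 -> lo=[13, 18] (size 2, max 18) hi=[35] (size 1, min 35) -> median=18
Step 4: insert 46 -> lo=[13, 18] (size 2, max 18) hi=[35, 46] (size 2, min 35) -> median=26.5
Step 5: insert 46 -> lo=[13, 18, 35] (size 3, max 35) hi=[46, 46] (size 2, min 46) -> median=35
Step 6: insert 38 -> lo=[13, 18, 35] (size 3, max 35) hi=[38, 46, 46] (size 3, min 38) -> median=36.5
Step 7: insert 30 -> lo=[13, 18, 30, 35] (size 4, max 35) hi=[38, 46, 46] (size 3, min 38) -> median=35
Step 8: insert 42 -> lo=[13, 18, 30, 35] (size 4, max 35) hi=[38, 42, 46, 46] (size 4, min 38) -> median=36.5
Step 9: insert 29 -> lo=[13, 18, 29, 30, 35] (size 5, max 35) hi=[38, 42, 46, 46] (size 4, min 38) -> median=35

Answer: 35 26.5 18 26.5 35 36.5 35 36.5 35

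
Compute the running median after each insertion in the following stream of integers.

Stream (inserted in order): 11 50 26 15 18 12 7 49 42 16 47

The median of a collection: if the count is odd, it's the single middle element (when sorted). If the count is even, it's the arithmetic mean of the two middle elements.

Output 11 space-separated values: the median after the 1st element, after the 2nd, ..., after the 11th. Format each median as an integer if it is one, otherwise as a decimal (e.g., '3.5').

Step 1: insert 11 -> lo=[11] (size 1, max 11) hi=[] (size 0) -> median=11
Step 2: insert 50 -> lo=[11] (size 1, max 11) hi=[50] (size 1, min 50) -> median=30.5
Step 3: insert 26 -> lo=[11, 26] (size 2, max 26) hi=[50] (size 1, min 50) -> median=26
Step 4: insert 15 -> lo=[11, 15] (size 2, max 15) hi=[26, 50] (size 2, min 26) -> median=20.5
Step 5: insert 18 -> lo=[11, 15, 18] (size 3, max 18) hi=[26, 50] (size 2, min 26) -> median=18
Step 6: insert 12 -> lo=[11, 12, 15] (size 3, max 15) hi=[18, 26, 50] (size 3, min 18) -> median=16.5
Step 7: insert 7 -> lo=[7, 11, 12, 15] (size 4, max 15) hi=[18, 26, 50] (size 3, min 18) -> median=15
Step 8: insert 49 -> lo=[7, 11, 12, 15] (size 4, max 15) hi=[18, 26, 49, 50] (size 4, min 18) -> median=16.5
Step 9: insert 42 -> lo=[7, 11, 12, 15, 18] (size 5, max 18) hi=[26, 42, 49, 50] (size 4, min 26) -> median=18
Step 10: insert 16 -> lo=[7, 11, 12, 15, 16] (size 5, max 16) hi=[18, 26, 42, 49, 50] (size 5, min 18) -> median=17
Step 11: insert 47 -> lo=[7, 11, 12, 15, 16, 18] (size 6, max 18) hi=[26, 42, 47, 49, 50] (size 5, min 26) -> median=18

Answer: 11 30.5 26 20.5 18 16.5 15 16.5 18 17 18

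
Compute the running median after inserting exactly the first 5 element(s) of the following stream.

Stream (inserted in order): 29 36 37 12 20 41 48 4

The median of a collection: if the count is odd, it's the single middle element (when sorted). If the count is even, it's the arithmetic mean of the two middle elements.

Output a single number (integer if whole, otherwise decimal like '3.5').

Step 1: insert 29 -> lo=[29] (size 1, max 29) hi=[] (size 0) -> median=29
Step 2: insert 36 -> lo=[29] (size 1, max 29) hi=[36] (size 1, min 36) -> median=32.5
Step 3: insert 37 -> lo=[29, 36] (size 2, max 36) hi=[37] (size 1, min 37) -> median=36
Step 4: insert 12 -> lo=[12, 29] (size 2, max 29) hi=[36, 37] (size 2, min 36) -> median=32.5
Step 5: insert 20 -> lo=[12, 20, 29] (size 3, max 29) hi=[36, 37] (size 2, min 36) -> median=29

Answer: 29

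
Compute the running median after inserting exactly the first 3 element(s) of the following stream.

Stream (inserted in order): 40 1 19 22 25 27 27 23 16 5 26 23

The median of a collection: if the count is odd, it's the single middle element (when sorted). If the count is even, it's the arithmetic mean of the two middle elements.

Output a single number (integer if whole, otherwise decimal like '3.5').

Answer: 19

Derivation:
Step 1: insert 40 -> lo=[40] (size 1, max 40) hi=[] (size 0) -> median=40
Step 2: insert 1 -> lo=[1] (size 1, max 1) hi=[40] (size 1, min 40) -> median=20.5
Step 3: insert 19 -> lo=[1, 19] (size 2, max 19) hi=[40] (size 1, min 40) -> median=19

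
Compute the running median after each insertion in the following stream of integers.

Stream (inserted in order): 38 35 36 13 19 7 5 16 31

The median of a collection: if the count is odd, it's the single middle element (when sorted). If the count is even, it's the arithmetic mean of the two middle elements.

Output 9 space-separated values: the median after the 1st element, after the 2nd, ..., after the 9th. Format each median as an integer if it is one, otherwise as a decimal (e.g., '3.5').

Answer: 38 36.5 36 35.5 35 27 19 17.5 19

Derivation:
Step 1: insert 38 -> lo=[38] (size 1, max 38) hi=[] (size 0) -> median=38
Step 2: insert 35 -> lo=[35] (size 1, max 35) hi=[38] (size 1, min 38) -> median=36.5
Step 3: insert 36 -> lo=[35, 36] (size 2, max 36) hi=[38] (size 1, min 38) -> median=36
Step 4: insert 13 -> lo=[13, 35] (size 2, max 35) hi=[36, 38] (size 2, min 36) -> median=35.5
Step 5: insert 19 -> lo=[13, 19, 35] (size 3, max 35) hi=[36, 38] (size 2, min 36) -> median=35
Step 6: insert 7 -> lo=[7, 13, 19] (size 3, max 19) hi=[35, 36, 38] (size 3, min 35) -> median=27
Step 7: insert 5 -> lo=[5, 7, 13, 19] (size 4, max 19) hi=[35, 36, 38] (size 3, min 35) -> median=19
Step 8: insert 16 -> lo=[5, 7, 13, 16] (size 4, max 16) hi=[19, 35, 36, 38] (size 4, min 19) -> median=17.5
Step 9: insert 31 -> lo=[5, 7, 13, 16, 19] (size 5, max 19) hi=[31, 35, 36, 38] (size 4, min 31) -> median=19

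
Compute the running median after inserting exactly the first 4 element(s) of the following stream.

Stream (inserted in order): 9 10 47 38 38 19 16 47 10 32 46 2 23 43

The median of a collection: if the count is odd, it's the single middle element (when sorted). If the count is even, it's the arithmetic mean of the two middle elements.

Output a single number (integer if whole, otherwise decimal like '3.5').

Answer: 24

Derivation:
Step 1: insert 9 -> lo=[9] (size 1, max 9) hi=[] (size 0) -> median=9
Step 2: insert 10 -> lo=[9] (size 1, max 9) hi=[10] (size 1, min 10) -> median=9.5
Step 3: insert 47 -> lo=[9, 10] (size 2, max 10) hi=[47] (size 1, min 47) -> median=10
Step 4: insert 38 -> lo=[9, 10] (size 2, max 10) hi=[38, 47] (size 2, min 38) -> median=24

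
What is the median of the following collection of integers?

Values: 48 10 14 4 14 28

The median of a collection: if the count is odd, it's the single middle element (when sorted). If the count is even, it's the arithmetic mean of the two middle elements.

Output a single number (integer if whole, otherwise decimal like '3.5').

Answer: 14

Derivation:
Step 1: insert 48 -> lo=[48] (size 1, max 48) hi=[] (size 0) -> median=48
Step 2: insert 10 -> lo=[10] (size 1, max 10) hi=[48] (size 1, min 48) -> median=29
Step 3: insert 14 -> lo=[10, 14] (size 2, max 14) hi=[48] (size 1, min 48) -> median=14
Step 4: insert 4 -> lo=[4, 10] (size 2, max 10) hi=[14, 48] (size 2, min 14) -> median=12
Step 5: insert 14 -> lo=[4, 10, 14] (size 3, max 14) hi=[14, 48] (size 2, min 14) -> median=14
Step 6: insert 28 -> lo=[4, 10, 14] (size 3, max 14) hi=[14, 28, 48] (size 3, min 14) -> median=14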